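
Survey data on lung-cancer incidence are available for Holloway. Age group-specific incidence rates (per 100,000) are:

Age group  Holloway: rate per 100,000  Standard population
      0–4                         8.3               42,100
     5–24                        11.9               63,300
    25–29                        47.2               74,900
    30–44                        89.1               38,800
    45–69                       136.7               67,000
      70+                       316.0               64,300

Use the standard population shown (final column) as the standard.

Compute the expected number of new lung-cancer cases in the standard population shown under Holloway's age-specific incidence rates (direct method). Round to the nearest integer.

376

Expected new lung-cancer cases = Σ (standard pop × age-specific rate ÷ 100,000)
= 42,100×8.3/100,000 + 63,300×11.9/100,000 + 74,900×47.2/100,000 + 38,800×89.1/100,000 + 67,000×136.7/100,000 + 64,300×316.0/100,000
= 3.49 + 7.53 + 35.35 + 34.57 + 91.59 + 203.19 = 375.73.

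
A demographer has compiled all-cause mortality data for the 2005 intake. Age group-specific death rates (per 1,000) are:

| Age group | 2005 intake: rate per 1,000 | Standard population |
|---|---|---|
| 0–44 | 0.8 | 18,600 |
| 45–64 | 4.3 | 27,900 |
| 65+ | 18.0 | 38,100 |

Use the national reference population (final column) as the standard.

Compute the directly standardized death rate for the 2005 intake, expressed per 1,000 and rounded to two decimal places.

9.70

Standard total = 84,600; weights = 0.2199, 0.3298, 0.4504.
Standardized rate: 0.2199×0.8 + 0.3298×4.3 + 0.4504×18.0 = 9.7004 per 1,000.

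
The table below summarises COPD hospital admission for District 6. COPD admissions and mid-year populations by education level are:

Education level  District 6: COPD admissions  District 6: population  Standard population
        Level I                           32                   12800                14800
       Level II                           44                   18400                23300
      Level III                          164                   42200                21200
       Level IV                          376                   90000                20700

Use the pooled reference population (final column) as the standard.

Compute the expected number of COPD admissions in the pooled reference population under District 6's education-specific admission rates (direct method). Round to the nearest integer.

262

Education-specific rates per 10000 for District 6: 25.00, 23.91, 38.86, 41.78.
Expected COPD admissions = Σ (standard pop × education-specific rate ÷ 10000)
= 14800×25.00/10000 + 23300×23.91/10000 + 21200×38.86/10000 + 20700×41.78/10000
= 37.00 + 55.72 + 82.39 + 86.48 = 261.59.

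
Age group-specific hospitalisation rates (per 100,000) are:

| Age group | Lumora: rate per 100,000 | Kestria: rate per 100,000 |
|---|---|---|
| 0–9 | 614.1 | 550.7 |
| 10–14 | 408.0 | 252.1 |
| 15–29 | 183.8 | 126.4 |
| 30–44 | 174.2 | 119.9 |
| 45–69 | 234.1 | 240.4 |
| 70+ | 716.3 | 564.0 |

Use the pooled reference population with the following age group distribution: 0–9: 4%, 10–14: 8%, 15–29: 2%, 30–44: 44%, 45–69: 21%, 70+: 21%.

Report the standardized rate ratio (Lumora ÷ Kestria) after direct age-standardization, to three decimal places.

1.265

Standard weights: 0.04, 0.08, 0.02, 0.44, 0.21, 0.21.
Lumora: 0.0400×614.1 + 0.0800×408.0 + 0.0200×183.8 + 0.4400×174.2 + 0.2100×234.1 + 0.2100×716.3 = 337.1120 per 100,000.
Kestria: 0.0400×550.7 + 0.0800×252.1 + 0.0200×126.4 + 0.4400×119.9 + 0.2100×240.4 + 0.2100×564.0 = 266.4040 per 100,000.
Ratio = 337.1120 ÷ 266.4040 = 1.26542.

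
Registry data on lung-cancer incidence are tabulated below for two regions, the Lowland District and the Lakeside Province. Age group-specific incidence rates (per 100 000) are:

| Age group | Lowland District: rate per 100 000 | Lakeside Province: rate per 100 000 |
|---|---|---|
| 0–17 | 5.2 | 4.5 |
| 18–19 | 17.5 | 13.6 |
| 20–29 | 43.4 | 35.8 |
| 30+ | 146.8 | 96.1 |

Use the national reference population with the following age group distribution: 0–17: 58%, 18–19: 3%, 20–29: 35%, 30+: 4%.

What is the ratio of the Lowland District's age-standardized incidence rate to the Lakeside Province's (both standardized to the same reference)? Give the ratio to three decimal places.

1.269

Standard weights: 0.58, 0.03, 0.35, 0.04.
The Lowland District: 0.5800×5.2 + 0.0300×17.5 + 0.3500×43.4 + 0.0400×146.8 = 24.6030 per 100 000.
The Lakeside Province: 0.5800×4.5 + 0.0300×13.6 + 0.3500×35.8 + 0.0400×96.1 = 19.3920 per 100 000.
Ratio = 24.6030 ÷ 19.3920 = 1.26872.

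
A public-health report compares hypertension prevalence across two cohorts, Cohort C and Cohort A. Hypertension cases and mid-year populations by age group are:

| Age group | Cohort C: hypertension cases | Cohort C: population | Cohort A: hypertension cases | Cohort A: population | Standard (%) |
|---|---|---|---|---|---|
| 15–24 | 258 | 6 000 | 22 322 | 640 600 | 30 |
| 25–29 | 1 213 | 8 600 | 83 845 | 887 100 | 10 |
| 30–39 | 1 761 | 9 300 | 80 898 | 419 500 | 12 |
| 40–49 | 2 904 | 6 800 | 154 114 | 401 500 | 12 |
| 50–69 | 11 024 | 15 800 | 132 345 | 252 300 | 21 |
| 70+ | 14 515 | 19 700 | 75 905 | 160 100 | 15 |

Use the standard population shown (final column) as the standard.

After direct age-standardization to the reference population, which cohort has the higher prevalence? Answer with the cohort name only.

Age-specific rates per 1 000 for Cohort C: 43.000, 141.047, 189.355, 427.059, 697.722, 736.802.
For Cohort A: 34.845, 94.516, 192.844, 383.846, 524.554, 474.110.
Standard weights: 0.30, 0.10, 0.12, 0.12, 0.21, 0.15.
Cohort C: 0.3000×43.000 + 0.1000×141.047 + 0.1200×189.355 + 0.1200×427.059 + 0.2100×697.722 + 0.1500×736.802 = 358.0161 per 1 000.
Cohort A: 0.3000×34.845 + 0.1000×94.516 + 0.1200×192.844 + 0.1200×383.846 + 0.2100×524.554 + 0.1500×474.110 = 270.3808 per 1 000.

Cohort C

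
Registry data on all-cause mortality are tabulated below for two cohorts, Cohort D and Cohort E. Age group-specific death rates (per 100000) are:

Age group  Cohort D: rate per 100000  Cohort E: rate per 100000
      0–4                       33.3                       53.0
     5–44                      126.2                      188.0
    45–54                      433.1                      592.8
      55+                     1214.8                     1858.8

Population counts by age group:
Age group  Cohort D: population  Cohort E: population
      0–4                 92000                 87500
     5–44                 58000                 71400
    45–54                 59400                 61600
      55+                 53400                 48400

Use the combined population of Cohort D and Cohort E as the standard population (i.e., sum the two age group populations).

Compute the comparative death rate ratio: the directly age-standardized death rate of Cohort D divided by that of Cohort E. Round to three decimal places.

Combined standard total = 531700; weights = 0.3376, 0.2434, 0.2276, 0.1915.
Cohort D: 0.3376×33.3 + 0.2434×126.2 + 0.2276×433.1 + 0.1915×1214.8 = 373.1039 per 100000.
Cohort E: 0.3376×53.0 + 0.2434×188.0 + 0.2276×592.8 + 0.1915×1858.8 = 554.4392 per 100000.
Ratio = 373.1039 ÷ 554.4392 = 0.67294.

0.673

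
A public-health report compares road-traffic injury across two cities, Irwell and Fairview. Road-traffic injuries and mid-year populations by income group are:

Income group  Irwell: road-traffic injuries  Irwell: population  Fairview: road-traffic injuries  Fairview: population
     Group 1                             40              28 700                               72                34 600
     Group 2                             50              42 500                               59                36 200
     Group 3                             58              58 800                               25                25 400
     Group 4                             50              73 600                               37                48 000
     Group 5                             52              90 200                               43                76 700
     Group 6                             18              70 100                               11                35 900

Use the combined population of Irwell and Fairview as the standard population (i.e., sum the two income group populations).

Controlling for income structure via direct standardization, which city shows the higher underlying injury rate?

Income-specific rates per 100 000 for Irwell: 139.37, 117.65, 98.64, 67.93, 57.65, 25.68.
For Fairview: 208.09, 162.98, 98.43, 77.08, 56.06, 30.64.
Combined standard total = 620 700; weights = 0.1020, 0.1268, 0.1357, 0.1959, 0.2689, 0.1708.
Irwell: 0.1020×139.37 + 0.1268×117.65 + 0.1357×98.64 + 0.1959×67.93 + 0.2689×57.65 + 0.1708×25.68 = 75.7064 per 100 000.
Fairview: 0.1020×208.09 + 0.1268×162.98 + 0.1357×98.43 + 0.1959×77.08 + 0.2689×56.06 + 0.1708×30.64 = 90.6469 per 100 000.

Fairview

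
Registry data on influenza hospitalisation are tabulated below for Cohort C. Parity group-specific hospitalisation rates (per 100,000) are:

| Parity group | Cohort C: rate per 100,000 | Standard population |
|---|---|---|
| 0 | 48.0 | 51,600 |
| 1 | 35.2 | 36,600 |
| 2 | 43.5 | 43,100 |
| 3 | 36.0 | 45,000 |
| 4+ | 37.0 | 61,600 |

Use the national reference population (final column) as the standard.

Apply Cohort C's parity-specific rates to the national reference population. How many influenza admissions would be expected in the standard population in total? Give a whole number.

95

Expected influenza admissions = Σ (standard pop × parity-specific rate ÷ 100,000)
= 51,600×48.0/100,000 + 36,600×35.2/100,000 + 43,100×43.5/100,000 + 45,000×36.0/100,000 + 61,600×37.0/100,000
= 24.77 + 12.88 + 18.75 + 16.20 + 22.79 = 95.39.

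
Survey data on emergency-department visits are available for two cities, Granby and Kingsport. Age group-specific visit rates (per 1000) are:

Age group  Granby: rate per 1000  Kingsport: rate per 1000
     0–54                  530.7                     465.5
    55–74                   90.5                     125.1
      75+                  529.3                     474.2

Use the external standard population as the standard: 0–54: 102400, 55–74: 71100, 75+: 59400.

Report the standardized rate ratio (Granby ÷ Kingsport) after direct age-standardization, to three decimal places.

1.088

Standard total = 232900; weights = 0.4397, 0.3053, 0.2550.
Granby: 0.4397×530.7 + 0.3053×90.5 + 0.2550×529.3 = 395.9581 per 1000.
Kingsport: 0.4397×465.5 + 0.3053×125.1 + 0.2550×474.2 = 363.8012 per 1000.
Ratio = 395.9581 ÷ 363.8012 = 1.08839.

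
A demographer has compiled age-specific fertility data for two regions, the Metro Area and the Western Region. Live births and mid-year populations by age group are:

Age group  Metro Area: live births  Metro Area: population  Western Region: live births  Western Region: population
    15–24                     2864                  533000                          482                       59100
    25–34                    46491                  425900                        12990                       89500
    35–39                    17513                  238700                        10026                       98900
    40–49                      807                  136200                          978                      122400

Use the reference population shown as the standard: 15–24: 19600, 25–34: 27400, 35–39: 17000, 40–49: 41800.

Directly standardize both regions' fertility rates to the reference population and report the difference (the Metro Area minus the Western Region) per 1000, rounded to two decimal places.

Age-specific rates per 1000 for the Metro Area: 5.373, 109.159, 73.368, 5.925.
For the Western Region: 8.156, 145.140, 101.375, 7.990.
Standard total = 105800; weights = 0.1853, 0.2590, 0.1607, 0.3951.
The Metro Area: 0.1853×5.373 + 0.2590×109.159 + 0.1607×73.368 + 0.3951×5.925 = 43.3952 per 1000.
The Western Region: 0.1853×8.156 + 0.2590×145.140 + 0.1607×101.375 + 0.3951×7.990 = 58.5449 per 1000.
Difference = 43.3952 − 58.5449 = -15.1496.

-15.15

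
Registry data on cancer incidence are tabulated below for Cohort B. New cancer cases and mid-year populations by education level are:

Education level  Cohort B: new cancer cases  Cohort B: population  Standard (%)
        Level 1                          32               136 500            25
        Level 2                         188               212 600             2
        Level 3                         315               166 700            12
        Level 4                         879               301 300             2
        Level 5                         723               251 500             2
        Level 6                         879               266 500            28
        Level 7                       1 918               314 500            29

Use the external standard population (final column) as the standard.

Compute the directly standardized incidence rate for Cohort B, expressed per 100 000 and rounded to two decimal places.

311.10

Education-specific rates per 100 000 for Cohort B: 23.44, 88.43, 188.96, 291.74, 287.48, 329.83, 609.86.
Standard weights: 0.25, 0.02, 0.12, 0.02, 0.02, 0.28, 0.29.
Standardized rate: 0.2500×23.44 + 0.0200×88.43 + 0.1200×188.96 + 0.0200×291.74 + 0.0200×287.48 + 0.2800×329.83 + 0.2900×609.86 = 311.1003 per 100 000.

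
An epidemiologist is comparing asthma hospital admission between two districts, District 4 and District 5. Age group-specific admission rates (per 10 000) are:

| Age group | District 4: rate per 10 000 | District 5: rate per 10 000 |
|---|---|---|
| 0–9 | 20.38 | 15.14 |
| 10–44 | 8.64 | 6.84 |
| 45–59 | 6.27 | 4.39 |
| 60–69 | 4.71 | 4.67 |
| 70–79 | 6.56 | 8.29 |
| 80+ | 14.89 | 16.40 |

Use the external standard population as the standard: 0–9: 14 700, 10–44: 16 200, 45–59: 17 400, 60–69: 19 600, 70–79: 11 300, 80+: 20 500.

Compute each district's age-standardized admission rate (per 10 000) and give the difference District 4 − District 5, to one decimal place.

Standard total = 99 700; weights = 0.1474, 0.1625, 0.1745, 0.1966, 0.1133, 0.2056.
District 4: 0.1474×20.38 + 0.1625×8.64 + 0.1745×6.27 + 0.1966×4.71 + 0.1133×6.56 + 0.2056×14.89 = 10.2341 per 10 000.
District 5: 0.1474×15.14 + 0.1625×6.84 + 0.1745×4.39 + 0.1966×4.67 + 0.1133×8.29 + 0.2056×16.40 = 9.3396 per 10 000.
Difference = 10.2341 − 9.3396 = 0.8945.

0.9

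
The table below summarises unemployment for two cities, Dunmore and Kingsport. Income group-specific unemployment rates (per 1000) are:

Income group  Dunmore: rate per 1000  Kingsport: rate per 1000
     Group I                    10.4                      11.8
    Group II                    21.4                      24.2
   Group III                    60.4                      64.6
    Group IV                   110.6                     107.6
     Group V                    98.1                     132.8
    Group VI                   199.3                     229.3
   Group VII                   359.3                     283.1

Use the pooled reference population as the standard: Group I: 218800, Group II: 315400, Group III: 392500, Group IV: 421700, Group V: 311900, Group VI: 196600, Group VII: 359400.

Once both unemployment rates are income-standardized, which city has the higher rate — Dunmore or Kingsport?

Standard total = 2216300; weights = 0.0987, 0.1423, 0.1771, 0.1903, 0.1407, 0.0887, 0.1622.
Dunmore: 0.0987×10.4 + 0.1423×21.4 + 0.1771×60.4 + 0.1903×110.6 + 0.1407×98.1 + 0.0887×199.3 + 0.1622×359.3 = 125.5626 per 1000.
Kingsport: 0.0987×11.8 + 0.1423×24.2 + 0.1771×64.6 + 0.1903×107.6 + 0.1407×132.8 + 0.0887×229.3 + 0.1622×283.1 = 121.4600 per 1000.

Dunmore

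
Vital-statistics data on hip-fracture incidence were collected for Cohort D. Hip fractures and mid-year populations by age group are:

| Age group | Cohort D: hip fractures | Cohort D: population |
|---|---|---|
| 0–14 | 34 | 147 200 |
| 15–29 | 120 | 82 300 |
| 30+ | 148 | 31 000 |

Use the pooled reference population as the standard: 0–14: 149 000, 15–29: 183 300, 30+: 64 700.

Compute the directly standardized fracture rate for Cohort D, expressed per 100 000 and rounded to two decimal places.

153.80

Age-specific rates per 100 000 for Cohort D: 23.10, 145.81, 477.42.
Standard total = 397 000; weights = 0.3753, 0.4617, 0.1630.
Standardized rate: 0.3753×23.10 + 0.4617×145.81 + 0.1630×477.42 = 153.7965 per 100 000.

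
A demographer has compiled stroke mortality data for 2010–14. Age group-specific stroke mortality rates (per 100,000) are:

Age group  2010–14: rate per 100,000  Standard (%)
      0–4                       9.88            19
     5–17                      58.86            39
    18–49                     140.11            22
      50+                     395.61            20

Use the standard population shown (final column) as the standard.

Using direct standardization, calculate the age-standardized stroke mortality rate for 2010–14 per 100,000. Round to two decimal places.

Standard weights: 0.19, 0.39, 0.22, 0.20.
Standardized rate: 0.1900×9.88 + 0.3900×58.86 + 0.2200×140.11 + 0.2000×395.61 = 134.7788 per 100,000.

134.78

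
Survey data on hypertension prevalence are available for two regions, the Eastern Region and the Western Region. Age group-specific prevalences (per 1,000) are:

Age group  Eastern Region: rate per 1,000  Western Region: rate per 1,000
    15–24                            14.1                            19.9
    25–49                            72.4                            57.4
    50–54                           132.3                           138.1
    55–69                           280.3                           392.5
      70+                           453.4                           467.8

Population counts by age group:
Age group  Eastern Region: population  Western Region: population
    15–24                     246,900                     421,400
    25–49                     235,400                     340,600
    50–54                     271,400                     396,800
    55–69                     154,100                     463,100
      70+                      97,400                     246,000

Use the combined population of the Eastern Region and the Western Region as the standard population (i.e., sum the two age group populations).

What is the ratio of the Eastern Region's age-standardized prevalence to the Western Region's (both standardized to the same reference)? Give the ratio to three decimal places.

Combined standard total = 2,873,100; weights = 0.2326, 0.2005, 0.2326, 0.2148, 0.1195.
The Eastern Region: 0.2326×14.1 + 0.2005×72.4 + 0.2326×132.3 + 0.2148×280.3 + 0.1195×453.4 = 162.9693 per 1,000.
The Western Region: 0.2326×19.9 + 0.2005×57.4 + 0.2326×138.1 + 0.2148×392.5 + 0.1195×467.8 = 188.4840 per 1,000.
Ratio = 162.9693 ÷ 188.4840 = 0.86463.

0.865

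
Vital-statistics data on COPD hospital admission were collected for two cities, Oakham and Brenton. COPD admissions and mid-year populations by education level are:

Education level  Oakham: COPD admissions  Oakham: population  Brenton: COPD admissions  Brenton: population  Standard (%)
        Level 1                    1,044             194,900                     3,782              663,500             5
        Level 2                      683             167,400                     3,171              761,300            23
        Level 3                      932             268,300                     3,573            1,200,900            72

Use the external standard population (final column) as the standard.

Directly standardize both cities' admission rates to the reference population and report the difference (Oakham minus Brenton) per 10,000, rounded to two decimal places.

Education-specific rates per 10,000 for Oakham: 53.57, 40.80, 34.74.
For Brenton: 57.00, 41.65, 29.75.
Standard weights: 0.05, 0.23, 0.72.
Oakham: 0.0500×53.57 + 0.2300×40.80 + 0.7200×34.74 = 37.0732 per 10,000.
Brenton: 0.0500×57.00 + 0.2300×41.65 + 0.7200×29.75 = 33.8520 per 10,000.
Difference = 37.0732 − 33.8520 = 3.2212.

3.22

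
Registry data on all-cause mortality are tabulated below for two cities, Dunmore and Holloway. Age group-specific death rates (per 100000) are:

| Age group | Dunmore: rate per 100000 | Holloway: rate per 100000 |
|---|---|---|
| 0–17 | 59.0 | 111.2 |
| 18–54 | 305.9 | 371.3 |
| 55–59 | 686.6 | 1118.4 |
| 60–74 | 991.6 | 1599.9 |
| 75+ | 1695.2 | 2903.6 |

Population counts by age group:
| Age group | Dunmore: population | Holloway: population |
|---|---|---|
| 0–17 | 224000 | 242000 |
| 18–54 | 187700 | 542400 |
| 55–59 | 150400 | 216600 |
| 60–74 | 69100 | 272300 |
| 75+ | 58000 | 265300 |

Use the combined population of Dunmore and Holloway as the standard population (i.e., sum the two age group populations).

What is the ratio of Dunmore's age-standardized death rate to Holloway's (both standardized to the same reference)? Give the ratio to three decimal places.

0.626

Combined standard total = 2227800; weights = 0.2092, 0.3277, 0.1647, 0.1532, 0.1451.
Dunmore: 0.2092×59.0 + 0.3277×305.9 + 0.1647×686.6 + 0.1532×991.6 + 0.1451×1695.2 = 623.6665 per 100000.
Holloway: 0.2092×111.2 + 0.3277×371.3 + 0.1647×1118.4 + 0.1532×1599.9 + 0.1451×2903.6 = 995.7347 per 100000.
Ratio = 623.6665 ÷ 995.7347 = 0.62634.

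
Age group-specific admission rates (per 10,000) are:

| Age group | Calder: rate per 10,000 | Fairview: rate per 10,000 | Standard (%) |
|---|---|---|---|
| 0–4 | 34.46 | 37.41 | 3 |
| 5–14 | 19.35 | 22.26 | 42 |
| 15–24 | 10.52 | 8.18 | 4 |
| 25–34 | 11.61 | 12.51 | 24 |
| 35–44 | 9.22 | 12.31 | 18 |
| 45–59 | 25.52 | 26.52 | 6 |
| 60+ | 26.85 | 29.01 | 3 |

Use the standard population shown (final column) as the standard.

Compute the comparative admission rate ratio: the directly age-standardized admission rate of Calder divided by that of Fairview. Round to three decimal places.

Standard weights: 0.03, 0.42, 0.04, 0.24, 0.18, 0.06, 0.03.
Calder: 0.0300×34.46 + 0.4200×19.35 + 0.0400×10.52 + 0.2400×11.61 + 0.1800×9.22 + 0.0600×25.52 + 0.0300×26.85 = 16.3643 per 10,000.
Fairview: 0.0300×37.41 + 0.4200×22.26 + 0.0400×8.18 + 0.2400×12.51 + 0.1800×12.31 + 0.0600×26.52 + 0.0300×29.01 = 18.4784 per 10,000.
Ratio = 16.3643 ÷ 18.4784 = 0.88559.

0.886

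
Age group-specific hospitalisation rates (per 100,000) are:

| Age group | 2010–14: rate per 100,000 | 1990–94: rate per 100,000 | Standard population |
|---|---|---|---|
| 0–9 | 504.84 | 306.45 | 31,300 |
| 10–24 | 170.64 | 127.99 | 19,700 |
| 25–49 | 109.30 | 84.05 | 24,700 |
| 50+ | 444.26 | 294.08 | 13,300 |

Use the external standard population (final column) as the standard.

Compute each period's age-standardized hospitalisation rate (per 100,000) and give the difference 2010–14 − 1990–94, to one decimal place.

Standard total = 89,000; weights = 0.3517, 0.2213, 0.2775, 0.1494.
2010–14: 0.3517×504.84 + 0.2213×170.64 + 0.2775×109.30 + 0.1494×444.26 = 312.0390 per 100,000.
1990–94: 0.3517×306.45 + 0.2213×127.99 + 0.2775×84.05 + 0.1494×294.08 = 203.3774 per 100,000.
Difference = 312.0390 − 203.3774 = 108.6616.

108.7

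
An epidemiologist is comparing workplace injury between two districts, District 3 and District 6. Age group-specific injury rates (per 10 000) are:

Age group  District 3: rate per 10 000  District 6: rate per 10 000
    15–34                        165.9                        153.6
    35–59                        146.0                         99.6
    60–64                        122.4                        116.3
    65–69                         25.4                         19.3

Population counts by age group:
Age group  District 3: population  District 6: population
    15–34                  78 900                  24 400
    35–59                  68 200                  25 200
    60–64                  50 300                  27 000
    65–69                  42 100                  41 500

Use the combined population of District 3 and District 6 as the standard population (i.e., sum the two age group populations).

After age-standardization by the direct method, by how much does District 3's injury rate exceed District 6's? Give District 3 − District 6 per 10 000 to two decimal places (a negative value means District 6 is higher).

Combined standard total = 357 600; weights = 0.2889, 0.2612, 0.2162, 0.2338.
District 3: 0.2889×165.9 + 0.2612×146.0 + 0.2162×122.4 + 0.2338×25.4 = 118.4531 per 10 000.
District 6: 0.2889×153.6 + 0.2612×99.6 + 0.2162×116.3 + 0.2338×19.3 = 100.0363 per 10 000.
Difference = 118.4531 − 100.0363 = 18.4168.

18.42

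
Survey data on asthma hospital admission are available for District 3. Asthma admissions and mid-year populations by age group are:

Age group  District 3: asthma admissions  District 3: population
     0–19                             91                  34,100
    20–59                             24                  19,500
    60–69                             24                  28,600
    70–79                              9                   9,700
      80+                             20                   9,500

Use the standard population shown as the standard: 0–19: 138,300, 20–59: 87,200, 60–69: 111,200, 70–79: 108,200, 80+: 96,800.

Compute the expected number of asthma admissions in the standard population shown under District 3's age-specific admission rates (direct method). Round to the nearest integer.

874

Age-specific rates per 10,000 for District 3: 26.69, 12.31, 8.39, 9.28, 21.05.
Expected asthma admissions = Σ (standard pop × age-specific rate ÷ 10,000)
= 138,300×26.69/10,000 + 87,200×12.31/10,000 + 111,200×8.39/10,000 + 108,200×9.28/10,000 + 96,800×21.05/10,000
= 369.07 + 107.32 + 93.31 + 100.39 + 203.79 = 873.89.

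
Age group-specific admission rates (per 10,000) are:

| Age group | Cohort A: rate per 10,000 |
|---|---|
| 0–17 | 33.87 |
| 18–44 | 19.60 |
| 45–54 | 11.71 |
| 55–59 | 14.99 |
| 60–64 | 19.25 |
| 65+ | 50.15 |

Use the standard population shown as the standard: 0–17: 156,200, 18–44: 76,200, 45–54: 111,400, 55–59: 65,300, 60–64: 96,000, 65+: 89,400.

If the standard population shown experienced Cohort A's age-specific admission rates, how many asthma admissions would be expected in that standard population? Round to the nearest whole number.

Expected asthma admissions = Σ (standard pop × age-specific rate ÷ 10,000)
= 156,200×33.87/10,000 + 76,200×19.60/10,000 + 111,400×11.71/10,000 + 65,300×14.99/10,000 + 96,000×19.25/10,000 + 89,400×50.15/10,000
= 529.05 + 149.35 + 130.45 + 97.88 + 184.80 + 448.34 = 1539.88.

1540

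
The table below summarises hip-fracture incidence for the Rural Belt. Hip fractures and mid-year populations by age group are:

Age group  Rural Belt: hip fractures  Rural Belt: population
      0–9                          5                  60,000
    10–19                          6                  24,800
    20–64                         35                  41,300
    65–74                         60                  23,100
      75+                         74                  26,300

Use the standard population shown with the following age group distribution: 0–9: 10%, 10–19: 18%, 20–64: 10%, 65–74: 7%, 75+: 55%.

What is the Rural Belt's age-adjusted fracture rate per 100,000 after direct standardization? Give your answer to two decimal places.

186.60

Age-specific rates per 100,000 for the Rural Belt: 8.33, 24.19, 84.75, 259.74, 281.37.
Standard weights: 0.10, 0.18, 0.10, 0.07, 0.55.
Standardized rate: 0.1000×8.33 + 0.1800×24.19 + 0.1000×84.75 + 0.0700×259.74 + 0.5500×281.37 = 186.5974 per 100,000.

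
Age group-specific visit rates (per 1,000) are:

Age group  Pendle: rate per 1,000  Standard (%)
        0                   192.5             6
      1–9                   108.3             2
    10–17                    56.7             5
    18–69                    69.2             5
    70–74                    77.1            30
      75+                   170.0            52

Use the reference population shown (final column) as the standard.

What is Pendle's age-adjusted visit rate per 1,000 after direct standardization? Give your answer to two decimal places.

Standard weights: 0.06, 0.02, 0.05, 0.05, 0.30, 0.52.
Standardized rate: 0.0600×192.5 + 0.0200×108.3 + 0.0500×56.7 + 0.0500×69.2 + 0.3000×77.1 + 0.5200×170.0 = 131.5410 per 1,000.

131.54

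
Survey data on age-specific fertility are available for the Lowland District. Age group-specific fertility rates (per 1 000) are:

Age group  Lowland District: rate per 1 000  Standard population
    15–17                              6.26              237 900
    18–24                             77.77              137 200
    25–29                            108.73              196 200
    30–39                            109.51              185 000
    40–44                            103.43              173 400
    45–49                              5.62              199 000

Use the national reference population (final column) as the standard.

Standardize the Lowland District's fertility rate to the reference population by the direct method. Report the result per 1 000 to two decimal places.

Standard total = 1 128 700; weights = 0.2108, 0.1216, 0.1738, 0.1639, 0.1536, 0.1763.
Standardized rate: 0.2108×6.26 + 0.1216×77.77 + 0.1738×108.73 + 0.1639×109.51 + 0.1536×103.43 + 0.1763×5.62 = 64.5031 per 1 000.

64.50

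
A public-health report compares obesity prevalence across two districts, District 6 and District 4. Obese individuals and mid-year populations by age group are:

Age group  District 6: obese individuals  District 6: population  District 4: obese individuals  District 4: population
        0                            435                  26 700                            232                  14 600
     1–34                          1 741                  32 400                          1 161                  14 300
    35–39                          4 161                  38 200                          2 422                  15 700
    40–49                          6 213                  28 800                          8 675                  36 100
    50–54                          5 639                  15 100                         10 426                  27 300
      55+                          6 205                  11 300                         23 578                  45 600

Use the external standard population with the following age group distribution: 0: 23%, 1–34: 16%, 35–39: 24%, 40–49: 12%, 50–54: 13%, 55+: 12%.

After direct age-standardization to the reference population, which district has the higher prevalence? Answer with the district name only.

District 4

Age-specific rates per 1 000 for District 6: 16.292, 53.735, 108.927, 215.729, 373.444, 549.115.
For District 4: 15.890, 81.189, 154.268, 240.305, 381.905, 517.061.
Standard weights: 0.23, 0.16, 0.24, 0.12, 0.13, 0.12.
District 6: 0.2300×16.292 + 0.1600×53.735 + 0.2400×108.927 + 0.1200×215.729 + 0.1300×373.444 + 0.1200×549.115 = 178.8161 per 1 000.
District 4: 0.2300×15.890 + 0.1600×81.189 + 0.2400×154.268 + 0.1200×240.305 + 0.1300×381.905 + 0.1200×517.061 = 194.2008 per 1 000.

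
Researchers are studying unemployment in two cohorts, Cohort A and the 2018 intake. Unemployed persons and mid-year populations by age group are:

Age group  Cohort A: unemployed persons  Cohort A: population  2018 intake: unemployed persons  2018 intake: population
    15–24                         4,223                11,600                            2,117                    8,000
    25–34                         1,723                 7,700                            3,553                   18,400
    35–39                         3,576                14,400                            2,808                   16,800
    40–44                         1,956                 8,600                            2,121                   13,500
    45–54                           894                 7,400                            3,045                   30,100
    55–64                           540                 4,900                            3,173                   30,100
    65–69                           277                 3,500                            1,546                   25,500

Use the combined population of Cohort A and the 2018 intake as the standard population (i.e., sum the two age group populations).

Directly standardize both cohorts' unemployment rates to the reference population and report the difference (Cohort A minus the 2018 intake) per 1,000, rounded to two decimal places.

41.29

Age-specific rates per 1,000 for Cohort A: 364.052, 223.766, 248.333, 227.442, 120.811, 110.204, 79.143.
For the 2018 intake: 264.625, 193.098, 167.143, 157.111, 101.163, 105.415, 60.627.
Combined standard total = 200,500; weights = 0.0978, 0.1302, 0.1556, 0.1102, 0.1870, 0.1746, 0.1446.
Cohort A: 0.0978×364.052 + 0.1302×223.766 + 0.1556×248.333 + 0.1102×227.442 + 0.1870×120.811 + 0.1746×110.204 + 0.1446×79.143 = 181.7101 per 1,000.
The 2018 intake: 0.0978×264.625 + 0.1302×193.098 + 0.1556×167.143 + 0.1102×157.111 + 0.1870×101.163 + 0.1746×105.415 + 0.1446×60.627 = 140.4232 per 1,000.
Difference = 181.7101 − 140.4232 = 41.2869.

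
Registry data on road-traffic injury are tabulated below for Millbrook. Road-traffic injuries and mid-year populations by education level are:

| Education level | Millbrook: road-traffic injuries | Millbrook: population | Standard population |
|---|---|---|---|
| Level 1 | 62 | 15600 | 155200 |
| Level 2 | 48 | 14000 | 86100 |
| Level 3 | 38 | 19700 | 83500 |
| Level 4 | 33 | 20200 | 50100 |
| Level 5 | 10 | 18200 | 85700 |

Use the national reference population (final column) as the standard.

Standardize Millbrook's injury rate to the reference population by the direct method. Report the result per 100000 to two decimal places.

Education-specific rates per 100000 for Millbrook: 397.44, 342.86, 192.89, 163.37, 54.95.
Standard total = 460600; weights = 0.3370, 0.1869, 0.1813, 0.1088, 0.1861.
Standardized rate: 0.3370×397.44 + 0.1869×342.86 + 0.1813×192.89 + 0.1088×163.37 + 0.1861×54.95 = 260.9685 per 100000.

260.97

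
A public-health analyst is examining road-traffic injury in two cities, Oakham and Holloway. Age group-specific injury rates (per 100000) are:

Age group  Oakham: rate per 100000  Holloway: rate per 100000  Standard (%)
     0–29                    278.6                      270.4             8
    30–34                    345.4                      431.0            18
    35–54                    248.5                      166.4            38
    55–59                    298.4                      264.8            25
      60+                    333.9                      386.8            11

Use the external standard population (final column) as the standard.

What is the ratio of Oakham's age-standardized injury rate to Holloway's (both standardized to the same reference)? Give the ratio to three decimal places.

Standard weights: 0.08, 0.18, 0.38, 0.25, 0.11.
Oakham: 0.0800×278.6 + 0.1800×345.4 + 0.3800×248.5 + 0.2500×298.4 + 0.1100×333.9 = 290.2190 per 100000.
Holloway: 0.0800×270.4 + 0.1800×431.0 + 0.3800×166.4 + 0.2500×264.8 + 0.1100×386.8 = 271.1920 per 100000.
Ratio = 290.2190 ÷ 271.1920 = 1.07016.

1.070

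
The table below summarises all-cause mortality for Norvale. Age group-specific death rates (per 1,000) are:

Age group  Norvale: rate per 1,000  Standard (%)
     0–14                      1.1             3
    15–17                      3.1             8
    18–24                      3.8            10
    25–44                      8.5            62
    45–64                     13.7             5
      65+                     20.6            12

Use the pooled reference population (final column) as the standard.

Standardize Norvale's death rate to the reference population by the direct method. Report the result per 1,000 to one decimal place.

Standard weights: 0.03, 0.08, 0.10, 0.62, 0.05, 0.12.
Standardized rate: 0.0300×1.1 + 0.0800×3.1 + 0.1000×3.8 + 0.6200×8.5 + 0.0500×13.7 + 0.1200×20.6 = 9.0880 per 1,000.

9.1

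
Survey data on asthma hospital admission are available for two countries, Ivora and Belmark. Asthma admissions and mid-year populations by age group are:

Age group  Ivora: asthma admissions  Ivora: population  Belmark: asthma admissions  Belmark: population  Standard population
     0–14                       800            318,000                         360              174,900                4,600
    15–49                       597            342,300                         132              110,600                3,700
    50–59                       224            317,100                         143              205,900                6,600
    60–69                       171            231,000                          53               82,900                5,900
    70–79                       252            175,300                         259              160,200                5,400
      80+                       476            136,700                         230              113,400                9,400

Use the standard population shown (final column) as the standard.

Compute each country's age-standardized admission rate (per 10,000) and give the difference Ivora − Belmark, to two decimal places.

4.92

Age-specific rates per 10,000 for Ivora: 25.16, 17.44, 7.06, 7.40, 14.38, 34.82.
For Belmark: 20.58, 11.93, 6.95, 6.39, 16.17, 20.28.
Standard total = 35,600; weights = 0.1292, 0.1039, 0.1854, 0.1657, 0.1517, 0.2640.
Ivora: 0.1292×25.16 + 0.1039×17.44 + 0.1854×7.06 + 0.1657×7.40 + 0.1517×14.38 + 0.2640×34.82 = 18.9746 per 10,000.
Belmark: 0.1292×20.58 + 0.1039×11.93 + 0.1854×6.95 + 0.1657×6.39 + 0.1517×16.17 + 0.2640×20.28 = 14.0549 per 10,000.
Difference = 18.9746 − 14.0549 = 4.9196.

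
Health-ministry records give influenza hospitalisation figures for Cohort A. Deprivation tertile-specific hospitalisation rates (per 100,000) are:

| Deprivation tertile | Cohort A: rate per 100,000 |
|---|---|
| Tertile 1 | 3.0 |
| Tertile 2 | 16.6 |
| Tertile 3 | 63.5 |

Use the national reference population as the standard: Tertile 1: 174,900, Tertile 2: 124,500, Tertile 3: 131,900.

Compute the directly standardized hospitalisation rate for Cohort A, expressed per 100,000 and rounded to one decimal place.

25.4

Standard total = 431,300; weights = 0.4055, 0.2887, 0.3058.
Standardized rate: 0.4055×3.0 + 0.2887×16.6 + 0.3058×63.5 = 25.4279 per 100,000.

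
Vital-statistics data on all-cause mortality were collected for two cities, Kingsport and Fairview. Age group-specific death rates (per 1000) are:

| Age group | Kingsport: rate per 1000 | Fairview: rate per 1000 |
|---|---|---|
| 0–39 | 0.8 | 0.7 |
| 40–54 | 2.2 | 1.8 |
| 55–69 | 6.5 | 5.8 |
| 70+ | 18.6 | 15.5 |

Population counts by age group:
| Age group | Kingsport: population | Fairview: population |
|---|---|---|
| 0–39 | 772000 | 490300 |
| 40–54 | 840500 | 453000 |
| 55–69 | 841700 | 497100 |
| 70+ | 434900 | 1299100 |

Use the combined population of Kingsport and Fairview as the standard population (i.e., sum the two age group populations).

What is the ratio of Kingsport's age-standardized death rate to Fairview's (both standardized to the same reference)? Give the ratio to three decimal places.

1.184

Combined standard total = 5628600; weights = 0.2243, 0.2298, 0.2379, 0.3081.
Kingsport: 0.2243×0.8 + 0.2298×2.2 + 0.2379×6.5 + 0.3081×18.6 = 7.9612 per 1000.
Fairview: 0.2243×0.7 + 0.2298×1.8 + 0.2379×5.8 + 0.3081×15.5 = 6.7253 per 1000.
Ratio = 7.9612 ÷ 6.7253 = 1.18376.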